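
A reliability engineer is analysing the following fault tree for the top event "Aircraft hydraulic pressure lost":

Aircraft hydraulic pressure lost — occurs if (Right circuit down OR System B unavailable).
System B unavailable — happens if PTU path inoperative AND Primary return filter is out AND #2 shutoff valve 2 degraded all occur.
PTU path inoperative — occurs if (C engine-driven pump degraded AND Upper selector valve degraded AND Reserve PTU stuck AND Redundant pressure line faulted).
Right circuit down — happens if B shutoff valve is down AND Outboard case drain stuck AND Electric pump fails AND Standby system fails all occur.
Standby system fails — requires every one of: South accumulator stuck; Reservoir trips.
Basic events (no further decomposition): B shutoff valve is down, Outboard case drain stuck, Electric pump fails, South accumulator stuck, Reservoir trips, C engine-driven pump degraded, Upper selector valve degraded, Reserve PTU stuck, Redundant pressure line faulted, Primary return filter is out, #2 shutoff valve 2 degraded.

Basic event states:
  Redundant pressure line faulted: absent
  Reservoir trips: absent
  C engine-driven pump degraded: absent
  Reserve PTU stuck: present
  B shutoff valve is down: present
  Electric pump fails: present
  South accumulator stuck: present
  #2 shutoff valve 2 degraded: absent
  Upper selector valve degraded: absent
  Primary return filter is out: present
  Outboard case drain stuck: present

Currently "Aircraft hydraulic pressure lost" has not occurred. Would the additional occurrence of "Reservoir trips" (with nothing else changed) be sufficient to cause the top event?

Counterfactual: set "Reservoir trips" to occurred.
Standby system fails [AND]: South accumulator stuck=occurs, Reservoir trips=occurs → all inputs occur → occurs.
Right circuit down [AND]: B shutoff valve is down=occurs, Outboard case drain stuck=occurs, Electric pump fails=occurs, Standby system fails=occurs → all inputs occur → occurs.
PTU path inoperative [AND]: C engine-driven pump degraded=not, Upper selector valve degraded=not, Reserve PTU stuck=occurs, Redundant pressure line faulted=not → not all inputs occur → does not occur.
System B unavailable [AND]: PTU path inoperative=not, Primary return filter is out=occurs, #2 shutoff valve 2 degraded=not → not all inputs occur → does not occur.
Aircraft hydraulic pressure lost [OR]: Right circuit down=occurs, System B unavailable=not → at least one input occurs → occurs.

Yes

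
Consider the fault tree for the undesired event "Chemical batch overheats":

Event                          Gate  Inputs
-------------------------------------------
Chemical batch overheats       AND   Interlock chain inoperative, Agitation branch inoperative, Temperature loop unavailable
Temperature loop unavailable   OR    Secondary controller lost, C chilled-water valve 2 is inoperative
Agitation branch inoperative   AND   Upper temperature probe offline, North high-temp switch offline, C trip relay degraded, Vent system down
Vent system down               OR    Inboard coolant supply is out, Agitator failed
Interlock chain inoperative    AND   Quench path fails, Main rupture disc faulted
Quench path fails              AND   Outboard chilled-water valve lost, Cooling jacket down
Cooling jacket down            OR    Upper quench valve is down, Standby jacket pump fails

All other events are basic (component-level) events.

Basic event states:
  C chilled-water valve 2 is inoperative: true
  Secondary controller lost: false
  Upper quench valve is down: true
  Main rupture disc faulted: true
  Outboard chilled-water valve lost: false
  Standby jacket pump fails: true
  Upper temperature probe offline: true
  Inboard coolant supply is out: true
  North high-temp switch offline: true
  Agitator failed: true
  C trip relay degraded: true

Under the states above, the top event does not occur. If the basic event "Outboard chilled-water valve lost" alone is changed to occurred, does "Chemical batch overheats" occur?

Counterfactual: set "Outboard chilled-water valve lost" to occurred.
Cooling jacket down [OR]: Upper quench valve is down=occurs, Standby jacket pump fails=occurs → at least one input occurs → occurs.
Quench path fails [AND]: Outboard chilled-water valve lost=occurs, Cooling jacket down=occurs → all inputs occur → occurs.
Interlock chain inoperative [AND]: Quench path fails=occurs, Main rupture disc faulted=occurs → all inputs occur → occurs.
Vent system down [OR]: Inboard coolant supply is out=occurs, Agitator failed=occurs → at least one input occurs → occurs.
Agitation branch inoperative [AND]: Upper temperature probe offline=occurs, North high-temp switch offline=occurs, C trip relay degraded=occurs, Vent system down=occurs → all inputs occur → occurs.
Temperature loop unavailable [OR]: Secondary controller lost=not, C chilled-water valve 2 is inoperative=occurs → at least one input occurs → occurs.
Chemical batch overheats [AND]: Interlock chain inoperative=occurs, Agitation branch inoperative=occurs, Temperature loop unavailable=occurs → all inputs occur → occurs.

Yes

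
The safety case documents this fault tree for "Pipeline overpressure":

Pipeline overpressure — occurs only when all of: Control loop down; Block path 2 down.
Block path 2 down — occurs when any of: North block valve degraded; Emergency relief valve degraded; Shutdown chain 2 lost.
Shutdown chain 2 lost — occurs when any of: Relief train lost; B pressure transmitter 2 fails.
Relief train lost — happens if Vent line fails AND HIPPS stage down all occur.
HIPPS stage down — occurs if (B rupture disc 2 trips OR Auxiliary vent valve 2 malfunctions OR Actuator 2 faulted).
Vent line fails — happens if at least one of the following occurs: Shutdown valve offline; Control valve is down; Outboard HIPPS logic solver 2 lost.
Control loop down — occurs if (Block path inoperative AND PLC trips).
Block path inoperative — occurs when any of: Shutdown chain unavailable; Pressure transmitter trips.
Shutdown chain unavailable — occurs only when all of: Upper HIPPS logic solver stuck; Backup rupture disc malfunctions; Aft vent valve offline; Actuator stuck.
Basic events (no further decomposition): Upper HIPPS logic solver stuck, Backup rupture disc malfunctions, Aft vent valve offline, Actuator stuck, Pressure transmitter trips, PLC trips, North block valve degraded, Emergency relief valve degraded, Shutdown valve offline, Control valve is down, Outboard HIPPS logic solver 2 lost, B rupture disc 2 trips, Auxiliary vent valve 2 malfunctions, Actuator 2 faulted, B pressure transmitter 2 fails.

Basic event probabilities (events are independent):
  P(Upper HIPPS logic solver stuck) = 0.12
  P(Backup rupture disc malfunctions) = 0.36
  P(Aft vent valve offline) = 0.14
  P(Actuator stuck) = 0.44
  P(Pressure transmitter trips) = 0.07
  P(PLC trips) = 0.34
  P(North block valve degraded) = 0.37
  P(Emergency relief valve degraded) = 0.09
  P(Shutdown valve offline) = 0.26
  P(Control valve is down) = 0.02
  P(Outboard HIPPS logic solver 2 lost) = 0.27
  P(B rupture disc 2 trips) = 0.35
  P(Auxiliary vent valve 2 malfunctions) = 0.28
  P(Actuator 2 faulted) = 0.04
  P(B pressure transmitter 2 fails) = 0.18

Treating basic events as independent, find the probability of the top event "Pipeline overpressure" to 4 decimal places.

0.0161

P(Shutdown chain unavailable) [AND] = 0.12 × 0.36 × 0.14 × 0.44 = 0.002661
P(Block path inoperative) [OR] = 1 − (1−0.002661) × (1−0.07) = 0.072475
P(Control loop down) [AND] = 0.072475 × 0.34 = 0.024642
P(Vent line fails) [OR] = 1 − (1−0.26) × (1−0.02) × (1−0.27) = 0.470604
P(HIPPS stage down) [OR] = 1 − (1−0.35) × (1−0.28) × (1−0.04) = 0.550720
P(Relief train lost) [AND] = 0.470604 × 0.550720 = 0.259171
P(Shutdown chain 2 lost) [OR] = 1 − (1−0.259171) × (1−0.18) = 0.392520
P(Block path 2 down) [OR] = 1 − (1−0.37) × (1−0.09) × (1−0.392520) = 0.651732
P(Pipeline overpressure) [AND] = 0.024642 × 0.651732 = 0.016060
Rounded to 4 decimal places: P(Pipeline overpressure) ≈ 0.0161.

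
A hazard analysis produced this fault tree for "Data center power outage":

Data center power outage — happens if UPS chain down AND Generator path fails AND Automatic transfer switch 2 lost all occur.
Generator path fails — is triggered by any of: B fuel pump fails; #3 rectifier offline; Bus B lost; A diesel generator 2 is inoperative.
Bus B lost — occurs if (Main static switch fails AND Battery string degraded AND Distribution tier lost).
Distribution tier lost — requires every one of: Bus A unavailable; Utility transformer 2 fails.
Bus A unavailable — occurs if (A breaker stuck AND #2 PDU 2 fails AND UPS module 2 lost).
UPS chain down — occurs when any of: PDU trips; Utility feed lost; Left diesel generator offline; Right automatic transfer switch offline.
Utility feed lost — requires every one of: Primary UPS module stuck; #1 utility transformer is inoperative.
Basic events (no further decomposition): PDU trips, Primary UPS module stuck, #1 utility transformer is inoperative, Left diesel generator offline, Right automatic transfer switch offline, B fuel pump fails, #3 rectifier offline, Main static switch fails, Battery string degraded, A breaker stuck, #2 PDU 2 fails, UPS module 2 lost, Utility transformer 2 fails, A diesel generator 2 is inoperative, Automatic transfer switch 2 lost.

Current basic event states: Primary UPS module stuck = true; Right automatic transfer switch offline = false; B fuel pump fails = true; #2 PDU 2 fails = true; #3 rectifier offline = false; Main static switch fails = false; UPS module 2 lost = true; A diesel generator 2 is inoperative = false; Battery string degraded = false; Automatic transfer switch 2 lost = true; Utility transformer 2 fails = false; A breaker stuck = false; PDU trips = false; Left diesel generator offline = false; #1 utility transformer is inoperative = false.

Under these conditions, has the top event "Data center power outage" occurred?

No

Utility feed lost [AND]: Primary UPS module stuck=occurs, #1 utility transformer is inoperative=not → not all inputs occur → does not occur.
UPS chain down [OR]: PDU trips=not, Utility feed lost=not, Left diesel generator offline=not, Right automatic transfer switch offline=not → no input occurs → does not occur.
Bus A unavailable [AND]: A breaker stuck=not, #2 PDU 2 fails=occurs, UPS module 2 lost=occurs → not all inputs occur → does not occur.
Distribution tier lost [AND]: Bus A unavailable=not, Utility transformer 2 fails=not → not all inputs occur → does not occur.
Bus B lost [AND]: Main static switch fails=not, Battery string degraded=not, Distribution tier lost=not → not all inputs occur → does not occur.
Generator path fails [OR]: B fuel pump fails=occurs, #3 rectifier offline=not, Bus B lost=not, A diesel generator 2 is inoperative=not → at least one input occurs → occurs.
Data center power outage [AND]: UPS chain down=not, Generator path fails=occurs, Automatic transfer switch 2 lost=occurs → not all inputs occur → does not occur.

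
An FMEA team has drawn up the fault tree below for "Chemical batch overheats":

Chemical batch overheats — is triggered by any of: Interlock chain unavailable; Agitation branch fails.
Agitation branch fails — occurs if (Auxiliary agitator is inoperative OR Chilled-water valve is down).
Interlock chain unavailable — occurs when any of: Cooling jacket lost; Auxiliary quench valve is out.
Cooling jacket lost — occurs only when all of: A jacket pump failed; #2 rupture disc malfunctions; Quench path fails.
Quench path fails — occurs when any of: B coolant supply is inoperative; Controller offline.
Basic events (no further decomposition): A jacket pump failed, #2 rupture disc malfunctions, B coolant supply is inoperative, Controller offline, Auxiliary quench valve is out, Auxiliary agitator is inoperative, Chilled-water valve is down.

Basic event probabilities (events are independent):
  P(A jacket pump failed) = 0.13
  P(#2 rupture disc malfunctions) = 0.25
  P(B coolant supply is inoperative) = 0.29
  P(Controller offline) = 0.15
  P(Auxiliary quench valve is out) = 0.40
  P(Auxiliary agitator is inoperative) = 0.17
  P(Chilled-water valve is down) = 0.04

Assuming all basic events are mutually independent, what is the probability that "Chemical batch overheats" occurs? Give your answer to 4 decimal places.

0.5281

P(Quench path fails) [OR] = 1 − (1−0.29) × (1−0.15) = 0.396500
P(Cooling jacket lost) [AND] = 0.13 × 0.25 × 0.396500 = 0.012886
P(Interlock chain unavailable) [OR] = 1 − (1−0.012886) × (1−0.40) = 0.407732
P(Agitation branch fails) [OR] = 1 − (1−0.17) × (1−0.04) = 0.203200
P(Chemical batch overheats) [OR] = 1 − (1−0.407732) × (1−0.203200) = 0.528081
Rounded to 4 decimal places: P(Chemical batch overheats) ≈ 0.5281.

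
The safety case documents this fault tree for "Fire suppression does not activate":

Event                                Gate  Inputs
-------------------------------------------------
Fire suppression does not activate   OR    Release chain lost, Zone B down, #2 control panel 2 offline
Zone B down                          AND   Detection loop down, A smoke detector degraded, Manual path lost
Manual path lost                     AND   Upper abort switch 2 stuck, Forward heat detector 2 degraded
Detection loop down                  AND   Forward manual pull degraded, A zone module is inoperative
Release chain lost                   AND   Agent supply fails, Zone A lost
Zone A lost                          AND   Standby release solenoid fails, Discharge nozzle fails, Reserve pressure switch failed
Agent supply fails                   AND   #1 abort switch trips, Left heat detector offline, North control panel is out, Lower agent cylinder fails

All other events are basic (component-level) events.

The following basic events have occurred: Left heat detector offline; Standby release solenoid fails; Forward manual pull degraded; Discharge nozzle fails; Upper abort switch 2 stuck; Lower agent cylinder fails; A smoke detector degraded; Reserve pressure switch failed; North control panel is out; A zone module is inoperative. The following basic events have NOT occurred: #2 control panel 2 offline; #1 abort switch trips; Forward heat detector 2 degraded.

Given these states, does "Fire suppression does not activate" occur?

No

Agent supply fails [AND]: #1 abort switch trips=not, Left heat detector offline=occurs, North control panel is out=occurs, Lower agent cylinder fails=occurs → not all inputs occur → does not occur.
Zone A lost [AND]: Standby release solenoid fails=occurs, Discharge nozzle fails=occurs, Reserve pressure switch failed=occurs → all inputs occur → occurs.
Release chain lost [AND]: Agent supply fails=not, Zone A lost=occurs → not all inputs occur → does not occur.
Detection loop down [AND]: Forward manual pull degraded=occurs, A zone module is inoperative=occurs → all inputs occur → occurs.
Manual path lost [AND]: Upper abort switch 2 stuck=occurs, Forward heat detector 2 degraded=not → not all inputs occur → does not occur.
Zone B down [AND]: Detection loop down=occurs, A smoke detector degraded=occurs, Manual path lost=not → not all inputs occur → does not occur.
Fire suppression does not activate [OR]: Release chain lost=not, Zone B down=not, #2 control panel 2 offline=not → no input occurs → does not occur.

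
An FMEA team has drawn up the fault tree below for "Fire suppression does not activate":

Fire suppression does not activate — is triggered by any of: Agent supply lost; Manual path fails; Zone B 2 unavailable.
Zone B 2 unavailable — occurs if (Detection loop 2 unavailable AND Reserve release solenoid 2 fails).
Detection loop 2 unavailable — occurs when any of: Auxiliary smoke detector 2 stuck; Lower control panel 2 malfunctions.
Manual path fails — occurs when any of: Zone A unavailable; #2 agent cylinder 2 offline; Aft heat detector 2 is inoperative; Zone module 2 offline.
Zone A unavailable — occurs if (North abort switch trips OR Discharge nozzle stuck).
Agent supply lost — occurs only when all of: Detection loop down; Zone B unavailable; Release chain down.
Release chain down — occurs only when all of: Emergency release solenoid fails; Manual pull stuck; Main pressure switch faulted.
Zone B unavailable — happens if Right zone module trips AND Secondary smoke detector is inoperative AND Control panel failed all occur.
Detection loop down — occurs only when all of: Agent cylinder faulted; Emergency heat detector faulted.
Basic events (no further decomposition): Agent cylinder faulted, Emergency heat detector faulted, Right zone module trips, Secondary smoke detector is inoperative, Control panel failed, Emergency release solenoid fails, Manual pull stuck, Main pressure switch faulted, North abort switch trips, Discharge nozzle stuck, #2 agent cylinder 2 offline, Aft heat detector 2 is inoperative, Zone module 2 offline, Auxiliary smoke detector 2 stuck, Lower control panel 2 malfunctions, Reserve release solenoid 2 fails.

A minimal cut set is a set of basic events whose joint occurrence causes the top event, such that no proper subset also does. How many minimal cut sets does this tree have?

Detection loop down [AND]: one cut set from each child combined → 1 × 1 = 1 cut set(s).
Zone B unavailable [AND]: one cut set from each child combined → 1 × 1 × 1 = 1 cut set(s).
Release chain down [AND]: one cut set from each child combined → 1 × 1 × 1 = 1 cut set(s).
Agent supply lost [AND]: one cut set from each child combined → 1 × 1 × 1 = 1 cut set(s).
Zone A unavailable [OR]: union of children's cut sets → 2 cut set(s).
Manual path fails [OR]: union of children's cut sets → 5 cut set(s).
Detection loop 2 unavailable [OR]: union of children's cut sets → 2 cut set(s).
Zone B 2 unavailable [AND]: one cut set from each child combined → 2 × 1 = 2 cut set(s).
Fire suppression does not activate [OR]: union of children's cut sets → 8 cut set(s).
Minimal cut sets: {Agent cylinder faulted, Control panel failed, Emergency heat detector faulted, Emergency release solenoid fails, Main pressure switch faulted, Manual pull stuck, Right zone module trips, Secondary smoke detector is inoperative}; {North abort switch trips}; {Discharge nozzle stuck}; {#2 agent cylinder 2 offline}; {Aft heat detector 2 is inoperative}; {Zone module 2 offline}; {Auxiliary smoke detector 2 stuck, Reserve release solenoid 2 fails}; {Lower control panel 2 malfunctions, Reserve release solenoid 2 fails}.

8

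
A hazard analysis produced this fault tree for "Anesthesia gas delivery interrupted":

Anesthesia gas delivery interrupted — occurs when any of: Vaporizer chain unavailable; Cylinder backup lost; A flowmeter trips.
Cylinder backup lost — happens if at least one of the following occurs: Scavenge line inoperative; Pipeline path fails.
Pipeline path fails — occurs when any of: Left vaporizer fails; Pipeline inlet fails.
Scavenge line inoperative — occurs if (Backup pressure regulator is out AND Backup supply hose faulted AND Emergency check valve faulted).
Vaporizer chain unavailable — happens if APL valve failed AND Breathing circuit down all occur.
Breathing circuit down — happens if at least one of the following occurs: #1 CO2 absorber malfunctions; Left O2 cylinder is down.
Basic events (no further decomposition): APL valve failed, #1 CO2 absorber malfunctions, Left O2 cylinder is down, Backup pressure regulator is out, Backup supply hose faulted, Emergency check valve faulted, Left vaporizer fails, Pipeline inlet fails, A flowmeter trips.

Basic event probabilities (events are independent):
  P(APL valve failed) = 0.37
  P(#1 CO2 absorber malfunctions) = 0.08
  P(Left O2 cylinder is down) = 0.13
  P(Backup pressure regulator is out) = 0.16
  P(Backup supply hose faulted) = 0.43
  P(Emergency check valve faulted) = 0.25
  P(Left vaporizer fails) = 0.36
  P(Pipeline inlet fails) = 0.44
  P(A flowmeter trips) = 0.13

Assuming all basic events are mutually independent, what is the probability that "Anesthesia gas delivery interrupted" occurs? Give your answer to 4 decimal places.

0.7162

P(Breathing circuit down) [OR] = 1 − (1−0.08) × (1−0.13) = 0.199600
P(Vaporizer chain unavailable) [AND] = 0.37 × 0.199600 = 0.073852
P(Scavenge line inoperative) [AND] = 0.16 × 0.43 × 0.25 = 0.017200
P(Pipeline path fails) [OR] = 1 − (1−0.36) × (1−0.44) = 0.641600
P(Cylinder backup lost) [OR] = 1 − (1−0.017200) × (1−0.641600) = 0.647764
P(Anesthesia gas delivery interrupted) [OR] = 1 − (1−0.073852) × (1−0.647764) × (1−0.13) = 0.716186
Rounded to 4 decimal places: P(Anesthesia gas delivery interrupted) ≈ 0.7162.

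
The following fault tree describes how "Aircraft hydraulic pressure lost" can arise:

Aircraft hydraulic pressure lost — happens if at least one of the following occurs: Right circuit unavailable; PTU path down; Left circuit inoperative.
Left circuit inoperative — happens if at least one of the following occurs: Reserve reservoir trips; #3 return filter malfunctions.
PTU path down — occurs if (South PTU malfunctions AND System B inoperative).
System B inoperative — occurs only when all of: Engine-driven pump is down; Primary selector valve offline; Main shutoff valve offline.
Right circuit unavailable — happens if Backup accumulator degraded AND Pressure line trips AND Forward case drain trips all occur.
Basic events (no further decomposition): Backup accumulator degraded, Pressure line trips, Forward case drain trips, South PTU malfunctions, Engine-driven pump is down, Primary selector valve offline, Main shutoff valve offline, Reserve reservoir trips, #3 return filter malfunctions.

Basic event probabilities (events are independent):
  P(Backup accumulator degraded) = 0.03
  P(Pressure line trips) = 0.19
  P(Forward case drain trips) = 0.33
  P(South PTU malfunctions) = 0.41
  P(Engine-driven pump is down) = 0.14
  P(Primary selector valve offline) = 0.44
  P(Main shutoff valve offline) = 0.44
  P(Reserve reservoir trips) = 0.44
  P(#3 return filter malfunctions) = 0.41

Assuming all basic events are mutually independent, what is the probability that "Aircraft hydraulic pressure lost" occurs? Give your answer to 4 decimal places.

0.6739

P(Right circuit unavailable) [AND] = 0.03 × 0.19 × 0.33 = 0.001881
P(System B inoperative) [AND] = 0.14 × 0.44 × 0.44 = 0.027104
P(PTU path down) [AND] = 0.41 × 0.027104 = 0.011113
P(Left circuit inoperative) [OR] = 1 − (1−0.44) × (1−0.41) = 0.669600
P(Aircraft hydraulic pressure lost) [OR] = 1 − (1−0.001881) × (1−0.011113) × (1−0.669600) = 0.673886
Rounded to 4 decimal places: P(Aircraft hydraulic pressure lost) ≈ 0.6739.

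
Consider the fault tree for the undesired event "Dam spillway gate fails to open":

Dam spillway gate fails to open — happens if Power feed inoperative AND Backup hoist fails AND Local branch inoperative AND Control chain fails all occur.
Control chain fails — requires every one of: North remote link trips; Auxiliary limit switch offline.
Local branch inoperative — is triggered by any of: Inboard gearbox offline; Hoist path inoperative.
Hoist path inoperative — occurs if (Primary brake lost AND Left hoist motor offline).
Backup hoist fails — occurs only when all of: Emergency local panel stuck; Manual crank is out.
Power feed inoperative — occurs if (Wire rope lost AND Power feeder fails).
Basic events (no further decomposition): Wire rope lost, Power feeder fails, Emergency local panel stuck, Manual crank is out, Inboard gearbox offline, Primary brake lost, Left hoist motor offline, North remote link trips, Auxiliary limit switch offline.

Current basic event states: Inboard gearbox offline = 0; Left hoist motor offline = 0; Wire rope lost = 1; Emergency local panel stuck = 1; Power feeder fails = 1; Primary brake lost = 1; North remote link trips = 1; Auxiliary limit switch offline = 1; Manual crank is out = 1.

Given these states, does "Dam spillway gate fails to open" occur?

No

Power feed inoperative [AND]: Wire rope lost=occurs, Power feeder fails=occurs → all inputs occur → occurs.
Backup hoist fails [AND]: Emergency local panel stuck=occurs, Manual crank is out=occurs → all inputs occur → occurs.
Hoist path inoperative [AND]: Primary brake lost=occurs, Left hoist motor offline=not → not all inputs occur → does not occur.
Local branch inoperative [OR]: Inboard gearbox offline=not, Hoist path inoperative=not → no input occurs → does not occur.
Control chain fails [AND]: North remote link trips=occurs, Auxiliary limit switch offline=occurs → all inputs occur → occurs.
Dam spillway gate fails to open [AND]: Power feed inoperative=occurs, Backup hoist fails=occurs, Local branch inoperative=not, Control chain fails=occurs → not all inputs occur → does not occur.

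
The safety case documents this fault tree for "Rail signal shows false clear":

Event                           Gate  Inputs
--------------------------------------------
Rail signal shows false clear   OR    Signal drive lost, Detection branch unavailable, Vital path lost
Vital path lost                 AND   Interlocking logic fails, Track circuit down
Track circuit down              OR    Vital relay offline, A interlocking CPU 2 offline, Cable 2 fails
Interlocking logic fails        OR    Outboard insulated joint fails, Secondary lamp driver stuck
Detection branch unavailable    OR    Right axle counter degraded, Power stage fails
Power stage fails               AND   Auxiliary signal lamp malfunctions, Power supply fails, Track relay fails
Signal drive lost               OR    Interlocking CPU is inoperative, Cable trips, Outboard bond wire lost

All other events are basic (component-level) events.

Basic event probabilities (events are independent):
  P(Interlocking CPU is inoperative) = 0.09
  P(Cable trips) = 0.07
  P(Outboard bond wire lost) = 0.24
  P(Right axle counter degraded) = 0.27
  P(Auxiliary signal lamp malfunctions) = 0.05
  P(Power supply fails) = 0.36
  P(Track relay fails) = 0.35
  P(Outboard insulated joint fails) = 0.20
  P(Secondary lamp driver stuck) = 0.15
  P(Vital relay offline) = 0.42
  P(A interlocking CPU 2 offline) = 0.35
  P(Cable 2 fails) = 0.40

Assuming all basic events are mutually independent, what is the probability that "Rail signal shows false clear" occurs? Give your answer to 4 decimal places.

P(Signal drive lost) [OR] = 1 − (1−0.09) × (1−0.07) × (1−0.24) = 0.356812
P(Power stage fails) [AND] = 0.05 × 0.36 × 0.35 = 0.006300
P(Detection branch unavailable) [OR] = 1 − (1−0.27) × (1−0.006300) = 0.274599
P(Interlocking logic fails) [OR] = 1 − (1−0.20) × (1−0.15) = 0.320000
P(Track circuit down) [OR] = 1 − (1−0.42) × (1−0.35) × (1−0.40) = 0.773800
P(Vital path lost) [AND] = 0.320000 × 0.773800 = 0.247616
P(Rail signal shows false clear) [OR] = 1 − (1−0.356812) × (1−0.274599) × (1−0.247616) = 0.648961
Rounded to 4 decimal places: P(Rail signal shows false clear) ≈ 0.6490.

0.6490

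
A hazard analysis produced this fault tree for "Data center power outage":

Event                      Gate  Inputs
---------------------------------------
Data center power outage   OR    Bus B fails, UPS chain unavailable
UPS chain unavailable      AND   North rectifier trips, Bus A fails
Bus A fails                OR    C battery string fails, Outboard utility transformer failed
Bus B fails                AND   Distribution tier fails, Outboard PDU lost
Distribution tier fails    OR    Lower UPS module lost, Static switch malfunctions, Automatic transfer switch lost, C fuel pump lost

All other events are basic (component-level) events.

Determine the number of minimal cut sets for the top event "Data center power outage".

Distribution tier fails [OR]: union of children's cut sets → 4 cut set(s).
Bus B fails [AND]: one cut set from each child combined → 4 × 1 = 4 cut set(s).
Bus A fails [OR]: union of children's cut sets → 2 cut set(s).
UPS chain unavailable [AND]: one cut set from each child combined → 1 × 2 = 2 cut set(s).
Data center power outage [OR]: union of children's cut sets → 6 cut set(s).
Minimal cut sets: {Lower UPS module lost, Outboard PDU lost}; {Outboard PDU lost, Static switch malfunctions}; {Automatic transfer switch lost, Outboard PDU lost}; {C fuel pump lost, Outboard PDU lost}; {C battery string fails, North rectifier trips}; {North rectifier trips, Outboard utility transformer failed}.

6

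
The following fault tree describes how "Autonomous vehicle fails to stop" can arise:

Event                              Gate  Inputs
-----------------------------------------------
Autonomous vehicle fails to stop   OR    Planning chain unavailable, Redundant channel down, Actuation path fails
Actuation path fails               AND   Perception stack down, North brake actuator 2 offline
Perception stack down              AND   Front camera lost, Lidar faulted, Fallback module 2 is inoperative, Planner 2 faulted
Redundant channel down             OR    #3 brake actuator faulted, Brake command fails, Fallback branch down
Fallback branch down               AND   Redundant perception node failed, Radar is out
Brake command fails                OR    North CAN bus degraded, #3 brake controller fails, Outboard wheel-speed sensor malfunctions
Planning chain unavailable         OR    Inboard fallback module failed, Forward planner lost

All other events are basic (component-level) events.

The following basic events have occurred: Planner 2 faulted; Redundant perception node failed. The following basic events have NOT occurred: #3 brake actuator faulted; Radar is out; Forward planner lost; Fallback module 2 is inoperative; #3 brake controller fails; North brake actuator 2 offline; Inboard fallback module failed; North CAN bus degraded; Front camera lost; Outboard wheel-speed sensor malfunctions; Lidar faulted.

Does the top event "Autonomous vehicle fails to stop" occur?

No

Planning chain unavailable [OR]: Inboard fallback module failed=not, Forward planner lost=not → no input occurs → does not occur.
Brake command fails [OR]: North CAN bus degraded=not, #3 brake controller fails=not, Outboard wheel-speed sensor malfunctions=not → no input occurs → does not occur.
Fallback branch down [AND]: Redundant perception node failed=occurs, Radar is out=not → not all inputs occur → does not occur.
Redundant channel down [OR]: #3 brake actuator faulted=not, Brake command fails=not, Fallback branch down=not → no input occurs → does not occur.
Perception stack down [AND]: Front camera lost=not, Lidar faulted=not, Fallback module 2 is inoperative=not, Planner 2 faulted=occurs → not all inputs occur → does not occur.
Actuation path fails [AND]: Perception stack down=not, North brake actuator 2 offline=not → not all inputs occur → does not occur.
Autonomous vehicle fails to stop [OR]: Planning chain unavailable=not, Redundant channel down=not, Actuation path fails=not → no input occurs → does not occur.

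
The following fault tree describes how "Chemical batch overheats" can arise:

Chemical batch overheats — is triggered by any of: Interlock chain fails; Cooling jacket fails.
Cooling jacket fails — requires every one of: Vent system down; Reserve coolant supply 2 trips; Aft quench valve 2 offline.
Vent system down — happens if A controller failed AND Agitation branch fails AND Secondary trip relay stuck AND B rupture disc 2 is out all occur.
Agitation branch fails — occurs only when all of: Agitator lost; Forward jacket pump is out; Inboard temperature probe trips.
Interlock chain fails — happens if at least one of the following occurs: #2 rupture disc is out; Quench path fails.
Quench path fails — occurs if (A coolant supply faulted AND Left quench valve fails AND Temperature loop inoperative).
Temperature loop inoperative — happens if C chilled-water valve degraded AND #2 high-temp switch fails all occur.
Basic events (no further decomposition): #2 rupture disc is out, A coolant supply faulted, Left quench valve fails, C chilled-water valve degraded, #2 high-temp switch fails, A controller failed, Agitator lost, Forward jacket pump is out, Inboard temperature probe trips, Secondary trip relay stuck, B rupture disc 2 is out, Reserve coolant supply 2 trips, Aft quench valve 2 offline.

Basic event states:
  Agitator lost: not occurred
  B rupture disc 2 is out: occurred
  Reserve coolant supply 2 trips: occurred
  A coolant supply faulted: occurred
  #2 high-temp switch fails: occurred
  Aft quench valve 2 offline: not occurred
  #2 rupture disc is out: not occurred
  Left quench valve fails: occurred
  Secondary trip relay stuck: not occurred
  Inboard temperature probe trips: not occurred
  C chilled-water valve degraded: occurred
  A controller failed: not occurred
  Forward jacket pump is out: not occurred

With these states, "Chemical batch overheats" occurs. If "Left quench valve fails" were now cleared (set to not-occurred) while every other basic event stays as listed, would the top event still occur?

No

Counterfactual: set "Left quench valve fails" to not occurred.
Temperature loop inoperative [AND]: C chilled-water valve degraded=occurs, #2 high-temp switch fails=occurs → all inputs occur → occurs.
Quench path fails [AND]: A coolant supply faulted=occurs, Left quench valve fails=not, Temperature loop inoperative=occurs → not all inputs occur → does not occur.
Interlock chain fails [OR]: #2 rupture disc is out=not, Quench path fails=not → no input occurs → does not occur.
Agitation branch fails [AND]: Agitator lost=not, Forward jacket pump is out=not, Inboard temperature probe trips=not → not all inputs occur → does not occur.
Vent system down [AND]: A controller failed=not, Agitation branch fails=not, Secondary trip relay stuck=not, B rupture disc 2 is out=occurs → not all inputs occur → does not occur.
Cooling jacket fails [AND]: Vent system down=not, Reserve coolant supply 2 trips=occurs, Aft quench valve 2 offline=not → not all inputs occur → does not occur.
Chemical batch overheats [OR]: Interlock chain fails=not, Cooling jacket fails=not → no input occurs → does not occur.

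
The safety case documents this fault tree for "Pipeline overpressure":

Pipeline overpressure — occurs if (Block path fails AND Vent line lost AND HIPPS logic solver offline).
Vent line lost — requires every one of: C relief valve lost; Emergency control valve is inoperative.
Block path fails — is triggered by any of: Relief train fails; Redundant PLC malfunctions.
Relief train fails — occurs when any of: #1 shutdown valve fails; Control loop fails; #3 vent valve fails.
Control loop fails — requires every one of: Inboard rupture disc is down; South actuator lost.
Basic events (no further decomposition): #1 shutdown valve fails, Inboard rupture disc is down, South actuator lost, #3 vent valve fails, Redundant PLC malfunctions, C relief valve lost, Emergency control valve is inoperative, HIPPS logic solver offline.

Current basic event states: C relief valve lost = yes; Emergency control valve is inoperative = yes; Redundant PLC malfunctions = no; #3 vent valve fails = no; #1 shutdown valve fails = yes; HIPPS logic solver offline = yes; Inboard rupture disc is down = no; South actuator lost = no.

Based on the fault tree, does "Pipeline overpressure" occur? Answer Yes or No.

Yes

Control loop fails [AND]: Inboard rupture disc is down=not, South actuator lost=not → not all inputs occur → does not occur.
Relief train fails [OR]: #1 shutdown valve fails=occurs, Control loop fails=not, #3 vent valve fails=not → at least one input occurs → occurs.
Block path fails [OR]: Relief train fails=occurs, Redundant PLC malfunctions=not → at least one input occurs → occurs.
Vent line lost [AND]: C relief valve lost=occurs, Emergency control valve is inoperative=occurs → all inputs occur → occurs.
Pipeline overpressure [AND]: Block path fails=occurs, Vent line lost=occurs, HIPPS logic solver offline=occurs → all inputs occur → occurs.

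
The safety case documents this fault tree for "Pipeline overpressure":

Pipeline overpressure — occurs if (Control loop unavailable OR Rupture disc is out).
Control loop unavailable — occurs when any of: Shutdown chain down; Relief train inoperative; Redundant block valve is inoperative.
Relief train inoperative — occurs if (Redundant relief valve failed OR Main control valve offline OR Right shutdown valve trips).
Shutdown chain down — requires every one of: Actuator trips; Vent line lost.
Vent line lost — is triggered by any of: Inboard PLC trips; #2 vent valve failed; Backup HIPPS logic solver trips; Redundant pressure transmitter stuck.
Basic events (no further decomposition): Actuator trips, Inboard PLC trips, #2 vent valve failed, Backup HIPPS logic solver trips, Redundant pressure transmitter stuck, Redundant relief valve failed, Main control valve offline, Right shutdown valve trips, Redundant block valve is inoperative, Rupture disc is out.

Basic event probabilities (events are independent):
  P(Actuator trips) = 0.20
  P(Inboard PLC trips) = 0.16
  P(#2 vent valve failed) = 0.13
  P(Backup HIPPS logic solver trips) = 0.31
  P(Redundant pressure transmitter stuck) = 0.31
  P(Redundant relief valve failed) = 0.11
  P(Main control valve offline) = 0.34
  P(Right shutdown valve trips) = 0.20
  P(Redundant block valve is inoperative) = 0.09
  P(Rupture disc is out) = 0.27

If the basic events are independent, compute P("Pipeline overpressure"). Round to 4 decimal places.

0.7285

P(Vent line lost) [OR] = 1 − (1−0.16) × (1−0.13) × (1−0.31) × (1−0.31) = 0.652066
P(Shutdown chain down) [AND] = 0.20 × 0.652066 = 0.130413
P(Relief train inoperative) [OR] = 1 − (1−0.11) × (1−0.34) × (1−0.20) = 0.530080
P(Control loop unavailable) [OR] = 1 − (1−0.130413) × (1−0.530080) × (1−0.09) = 0.628141
P(Pipeline overpressure) [OR] = 1 − (1−0.628141) × (1−0.27) = 0.728543
Rounded to 4 decimal places: P(Pipeline overpressure) ≈ 0.7285.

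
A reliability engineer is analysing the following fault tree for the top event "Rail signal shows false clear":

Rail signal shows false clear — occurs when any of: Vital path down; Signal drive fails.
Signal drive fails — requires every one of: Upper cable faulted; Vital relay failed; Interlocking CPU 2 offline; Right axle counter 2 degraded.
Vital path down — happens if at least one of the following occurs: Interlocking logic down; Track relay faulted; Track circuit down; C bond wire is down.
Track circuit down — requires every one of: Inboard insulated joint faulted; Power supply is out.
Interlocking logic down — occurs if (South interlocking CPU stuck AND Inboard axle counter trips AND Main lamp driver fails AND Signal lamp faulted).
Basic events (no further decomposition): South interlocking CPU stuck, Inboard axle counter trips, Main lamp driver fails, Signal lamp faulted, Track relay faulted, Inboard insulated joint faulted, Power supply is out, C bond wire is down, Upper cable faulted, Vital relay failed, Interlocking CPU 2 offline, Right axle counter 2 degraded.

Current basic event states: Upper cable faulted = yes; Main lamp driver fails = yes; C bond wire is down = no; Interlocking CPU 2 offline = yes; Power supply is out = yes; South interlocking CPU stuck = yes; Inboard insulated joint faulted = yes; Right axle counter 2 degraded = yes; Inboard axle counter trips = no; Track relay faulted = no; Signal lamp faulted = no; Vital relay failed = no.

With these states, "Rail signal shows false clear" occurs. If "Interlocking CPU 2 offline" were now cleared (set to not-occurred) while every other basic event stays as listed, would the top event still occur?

Yes

Counterfactual: set "Interlocking CPU 2 offline" to not occurred.
Interlocking logic down [AND]: South interlocking CPU stuck=occurs, Inboard axle counter trips=not, Main lamp driver fails=occurs, Signal lamp faulted=not → not all inputs occur → does not occur.
Track circuit down [AND]: Inboard insulated joint faulted=occurs, Power supply is out=occurs → all inputs occur → occurs.
Vital path down [OR]: Interlocking logic down=not, Track relay faulted=not, Track circuit down=occurs, C bond wire is down=not → at least one input occurs → occurs.
Signal drive fails [AND]: Upper cable faulted=occurs, Vital relay failed=not, Interlocking CPU 2 offline=not, Right axle counter 2 degraded=occurs → not all inputs occur → does not occur.
Rail signal shows false clear [OR]: Vital path down=occurs, Signal drive fails=not → at least one input occurs → occurs.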